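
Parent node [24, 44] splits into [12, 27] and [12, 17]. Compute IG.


Parent = [24, 44], H_parent = 0.9367
H_left = 0.8905 (n=39), H_right = 0.9784 (n=29)
H_children = (39/68)·0.8905 + (29/68)·0.9784 = 0.928
IG = 0.9367 - 0.928 = 0.0087

0.0087


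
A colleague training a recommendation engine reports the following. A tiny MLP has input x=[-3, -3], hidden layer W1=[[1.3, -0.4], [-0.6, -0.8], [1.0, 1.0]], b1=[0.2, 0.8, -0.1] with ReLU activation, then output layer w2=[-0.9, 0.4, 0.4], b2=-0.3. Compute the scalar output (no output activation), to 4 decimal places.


z1[0] = (1.3)·(-3) + (-0.4)·(-3) + 0.2 = -2.5
z1[1] = (-0.6)·(-3) + (-0.8)·(-3) + 0.8 = 5.0
z1[2] = (1.0)·(-3) + (1.0)·(-3) - 0.1 = -6.1
h = ReLU(z1) = [0.0, 5.0, 0.0]
output = (-0.9)·(0.0) + (0.4)·(5.0) + (0.4)·(0.0) - 0.3 = 1.7

1.7


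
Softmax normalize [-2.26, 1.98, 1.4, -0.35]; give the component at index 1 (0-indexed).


Exponentials: e^-2.26=0.1044, e^1.98=7.2427, e^1.4=4.0552, e^-0.35=0.7047
Sum = 12.107
Softmax = [0.0086, 0.5982, 0.3349, 0.0582]
p[1] = 7.2427/12.107 = 0.5982

0.5982


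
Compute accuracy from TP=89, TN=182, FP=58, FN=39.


Accuracy = (TP+TN)/(TP+TN+FP+FN)
= (89+182)/(368)
= 271/368 = 73.64%

73.64%


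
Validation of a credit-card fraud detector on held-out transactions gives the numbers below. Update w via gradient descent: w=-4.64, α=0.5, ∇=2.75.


w_new = w - α·∇
= -4.64 - 0.5·2.75
= -4.64 - 1.375
= -6.015

-6.015


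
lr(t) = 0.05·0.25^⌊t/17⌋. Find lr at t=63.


n_drops = ⌊63/17⌋ = 3
lr = 0.05·0.25^3 = 0.05·0.015625 = 0.00078125

0.00078125


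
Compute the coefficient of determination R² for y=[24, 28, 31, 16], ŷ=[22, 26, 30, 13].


ȳ = 24.75
SS_res = Σ(y-ŷ)² = 18
SS_tot = Σ(y-ȳ)² = 126.75
R² = 1 - SS_res/SS_tot = 1 - 0.142 = 0.858

0.858


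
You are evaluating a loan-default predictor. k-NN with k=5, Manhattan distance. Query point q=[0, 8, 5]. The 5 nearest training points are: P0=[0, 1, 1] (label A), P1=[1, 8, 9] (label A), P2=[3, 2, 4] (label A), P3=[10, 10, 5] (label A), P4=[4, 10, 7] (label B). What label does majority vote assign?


d(q,P0) = 11  (label A)
d(q,P1) = 5  (label A)
d(q,P2) = 10  (label A)
d(q,P3) = 12  (label A)
d(q,P4) = 8  (label B)
Votes: A=4, B=1
Majority → A

A


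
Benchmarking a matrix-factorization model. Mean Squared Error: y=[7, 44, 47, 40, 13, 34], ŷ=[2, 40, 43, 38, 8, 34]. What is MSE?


Squared errors: (7-2)²=25, (44-40)²=16, (47-43)²=16, (40-38)²=4, (13-8)²=25, (34-34)²=0
Sum = 86
MSE = 86/6 = 43/3

43/3


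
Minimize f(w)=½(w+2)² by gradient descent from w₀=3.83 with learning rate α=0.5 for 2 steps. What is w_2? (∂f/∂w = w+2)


step 1: grad = 3.83+2 = 5.83; w = 3.83 - 0.5·(5.83) = 0.915
step 2: grad = 0.915+2 = 2.915; w = 0.915 - 0.5·(2.915) = -0.5425

-0.5425


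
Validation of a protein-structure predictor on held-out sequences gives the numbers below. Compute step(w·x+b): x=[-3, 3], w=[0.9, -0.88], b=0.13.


z = (-3)·(0.9) + (3)·(-0.88) + 0.13
  = -5.21
step(z) = 0 (z<0)

0


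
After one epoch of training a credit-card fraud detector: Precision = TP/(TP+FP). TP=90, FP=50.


Precision = TP/(TP+FP)
= 90/(90+50)
= 90/140 = 64.29%

64.29%


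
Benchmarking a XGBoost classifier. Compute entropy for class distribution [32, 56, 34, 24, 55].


Probabilities: [32/201, 56/201, 34/201, 24/201, 55/201] ≈ [0.1592, 0.2786, 0.1692, 0.1194, 0.2736]
H = -((32/201)·log₂(32/201) + (56/201)·log₂(56/201) + (34/201)·log₂(34/201) + (24/201)·log₂(24/201) + (55/201)·log₂(55/201))
  = 2.2471 bits

2.2471 bits


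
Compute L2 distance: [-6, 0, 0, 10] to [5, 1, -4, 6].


d = √((-6-5)² + (0-1)² + (0+ 4)² + (10-6)²)
  = √(121 + 1 + 16 + 16)
  = √154 = 12.4097

12.4097


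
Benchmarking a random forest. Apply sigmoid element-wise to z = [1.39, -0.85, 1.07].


σ(1.39) = 1/(1+e^-1.39) = 0.8006
σ(-0.85) = 1/(1+e^0.85) = 0.2994
σ(1.07) = 1/(1+e^-1.07) = 0.7446
result = [0.8006, 0.2994, 0.7446]

[0.8006, 0.2994, 0.7446]


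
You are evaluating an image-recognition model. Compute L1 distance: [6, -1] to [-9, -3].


d = |6+ 9| + |-1+ 3|
  = 15 + 2
  = 17

17


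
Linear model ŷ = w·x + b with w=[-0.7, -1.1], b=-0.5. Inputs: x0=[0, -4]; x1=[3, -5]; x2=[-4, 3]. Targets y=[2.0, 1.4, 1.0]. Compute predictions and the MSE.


ŷ0 = (-0.7)·(0) + (-1.1)·(-4) - 0.5 = 3.9
ŷ1 = (-0.7)·(3) + (-1.1)·(-5) - 0.5 = 2.9
ŷ2 = (-0.7)·(-4) + (-1.1)·(3) - 0.5 = -1.0
errors² = [3.61, 2.25, 4.0]
MSE = 9.8600/3 = 3.2867

3.2867


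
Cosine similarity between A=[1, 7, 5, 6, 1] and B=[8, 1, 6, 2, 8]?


A·B = 1·8 + 7·1 + 5·6 + 6·2 + 1·8 = 65
‖A‖ = √112 = 10.583, ‖B‖ = √169 = 13
cos = 65/(√112·√169) = 65/√18928 = 0.4725

0.4725


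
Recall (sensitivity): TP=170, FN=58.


Recall = TP/(TP+FN)
= 170/(170+58)
= 170/228 = 74.56%

74.56%


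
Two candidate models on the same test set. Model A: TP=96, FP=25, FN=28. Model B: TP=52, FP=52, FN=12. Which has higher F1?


Model A: P=96/121=0.7934, R=96/124=0.7742, F1=2PR/(P+R)=2TP/(2TP+FP+FN)=192/245=0.7837
Model B: P=52/104=0.5, R=52/64=0.8125, F1=2PR/(P+R)=2TP/(2TP+FP+FN)=104/168=0.619
0.7837 > 0.619 → Model A

Model A


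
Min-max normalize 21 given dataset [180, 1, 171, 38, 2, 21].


min=1, max=180
(21-1)/(180-1) = 20/179 = 0.1117

0.1117


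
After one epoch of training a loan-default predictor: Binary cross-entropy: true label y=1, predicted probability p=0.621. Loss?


BCE = -[y·ln(p) + (1-y)·ln(1-p)]
= -1·ln(0.621) - 0
= -ln(0.621) = 0.4764

0.4764


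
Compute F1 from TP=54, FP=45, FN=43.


Precision = 54/99 = 0.5455
Recall = 54/97 = 0.5567
F1 = 2·P·R/(P+R) = 2·TP/(2·TP+FP+FN) = 108/(108+45+43) = 108/196 = 0.551

0.551


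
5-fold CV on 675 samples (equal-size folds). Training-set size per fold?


Fold size = 675/5 = 135
Training per fold = 675 - 135 = 540

540


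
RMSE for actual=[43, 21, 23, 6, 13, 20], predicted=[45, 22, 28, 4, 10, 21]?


MSE = 44/6 = 7.3333
RMSE = √(44/6) = 2.708

2.708


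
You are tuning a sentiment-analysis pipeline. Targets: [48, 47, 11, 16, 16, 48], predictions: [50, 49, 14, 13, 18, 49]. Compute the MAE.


Absolute errors: |48-50|=2, |47-49|=2, |11-14|=3, |16-13|=3, |16-18|=2, |48-49|=1
Sum = 13
MAE = 13/6 = 13/6

13/6


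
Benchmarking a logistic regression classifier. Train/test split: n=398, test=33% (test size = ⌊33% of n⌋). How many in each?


Test = ⌊398·33/100⌋ = 131
Train = 398 - 131 = 267

Train: 267, Test: 131


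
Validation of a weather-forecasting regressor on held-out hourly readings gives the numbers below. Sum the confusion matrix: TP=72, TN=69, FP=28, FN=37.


Total = TP + TN + FP + FN
= 72 + 69 + 28 + 37
= 206
(Predicted positive: 100, predicted negative: 106)

206


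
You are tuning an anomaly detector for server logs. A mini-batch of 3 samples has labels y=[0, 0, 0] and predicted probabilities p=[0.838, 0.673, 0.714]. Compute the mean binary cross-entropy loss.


L[0] = -ln(1-0.838) = -ln(0.162) = 1.8202
L[1] = -ln(1-0.673) = -ln(0.327) = 1.1178
L[2] = -ln(1-0.714) = -ln(0.286) = 1.2518
mean = (1.8202 + 1.1178 + 1.2518)/3 = 1.3966

1.3966


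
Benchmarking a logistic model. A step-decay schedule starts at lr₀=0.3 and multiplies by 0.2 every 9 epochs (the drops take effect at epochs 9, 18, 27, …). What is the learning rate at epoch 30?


n_drops = ⌊30/9⌋ = 3
lr = 0.3·0.2^3 = 0.3·0.008 = 0.0024

0.0024


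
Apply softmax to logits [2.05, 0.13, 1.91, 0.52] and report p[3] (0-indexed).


Exponentials: e^2.05=7.7679, e^0.13=1.1388, e^1.91=6.7531, e^0.52=1.682
Sum = 17.3418
Softmax = [0.4479, 0.0657, 0.3894, 0.097]
p[3] = 1.682/17.3418 = 0.097

0.097


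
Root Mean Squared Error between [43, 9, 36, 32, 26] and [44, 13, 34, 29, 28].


MSE = 34/5 = 6.8
RMSE = √(34/5) = 2.6077

2.6077


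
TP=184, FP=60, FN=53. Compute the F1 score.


Precision = 184/244 = 0.7541
Recall = 184/237 = 0.7764
F1 = 2·P·R/(P+R) = 2·TP/(2·TP+FP+FN) = 368/(368+60+53) = 368/481 = 0.7651

0.7651


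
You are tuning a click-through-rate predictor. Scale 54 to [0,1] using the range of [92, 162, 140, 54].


min=54, max=162
(54-54)/(162-54) = 0/108 = 0.0

0.0


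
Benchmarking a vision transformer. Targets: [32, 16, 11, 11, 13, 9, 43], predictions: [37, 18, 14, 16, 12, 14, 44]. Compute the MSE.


Squared errors: (32-37)²=25, (16-18)²=4, (11-14)²=9, (11-16)²=25, (13-12)²=1, (9-14)²=25, (43-44)²=1
Sum = 90
MSE = 90/7 = 90/7

90/7


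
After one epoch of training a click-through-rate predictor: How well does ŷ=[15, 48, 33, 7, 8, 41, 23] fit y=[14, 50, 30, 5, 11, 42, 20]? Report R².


ȳ = 24.5714
SS_res = Σ(y-ŷ)² = 37
SS_tot = Σ(y-ȳ)² = 1679.71
R² = 1 - SS_res/SS_tot = 1 - 0.022 = 0.978

0.978


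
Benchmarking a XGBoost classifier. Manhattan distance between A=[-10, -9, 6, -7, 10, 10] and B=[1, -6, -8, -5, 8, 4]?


d = |-10-1| + |-9+ 6| + |6+ 8| + |-7+ 5| + |10-8| + |10-4|
  = 11 + 3 + 14 + 2 + 2 + 6
  = 38

38


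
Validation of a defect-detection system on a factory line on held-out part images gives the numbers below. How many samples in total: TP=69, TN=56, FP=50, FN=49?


Total = TP + TN + FP + FN
= 69 + 56 + 50 + 49
= 224
(Predicted positive: 119, predicted negative: 105)

224


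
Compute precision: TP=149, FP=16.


Precision = TP/(TP+FP)
= 149/(149+16)
= 149/165 = 90.3%

90.3%


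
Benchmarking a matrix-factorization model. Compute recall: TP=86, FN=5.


Recall = TP/(TP+FN)
= 86/(86+5)
= 86/91 = 94.51%

94.51%


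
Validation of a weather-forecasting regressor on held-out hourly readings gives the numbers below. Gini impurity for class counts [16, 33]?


Probabilities: [16/49, 33/49] ≈ [0.3265, 0.6735]
Σpᵢ² = (256 + 1089)/49² = 1345/2401
Gini = 1 - Σpᵢ² = 1 - 1345/2401 = 0.4398

0.4398


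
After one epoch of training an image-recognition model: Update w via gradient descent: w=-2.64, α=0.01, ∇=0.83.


w_new = w - α·∇
= -2.64 - 0.01·0.83
= -2.64 - 0.0083
= -2.6483

-2.6483


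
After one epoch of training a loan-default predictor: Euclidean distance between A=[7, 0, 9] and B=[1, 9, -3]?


d = √((7-1)² + (0-9)² + (9+ 3)²)
  = √(36 + 81 + 144)
  = √261 = 16.1555

16.1555


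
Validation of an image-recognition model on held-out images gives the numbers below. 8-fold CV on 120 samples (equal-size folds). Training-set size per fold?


Fold size = 120/8 = 15
Training per fold = 120 - 15 = 105

105


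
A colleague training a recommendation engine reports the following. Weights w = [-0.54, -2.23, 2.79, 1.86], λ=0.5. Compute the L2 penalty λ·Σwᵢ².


‖w‖₂² = (-0.54)² + (-2.23)² + (2.79)² + (1.86)²
     = 0.2916 + 4.9729 + 7.7841 + 3.4596
     = 16.5082
λ·‖w‖₂² = 0.5·16.5082 = 8.2541

8.2541


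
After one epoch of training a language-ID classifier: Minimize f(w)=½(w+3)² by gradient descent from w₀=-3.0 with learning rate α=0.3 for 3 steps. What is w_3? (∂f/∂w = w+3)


step 1: grad = -3+3 = 0; w = -3 - 0.3·(0) = -3
step 2: grad = -3+3 = 0; w = -3 - 0.3·(0) = -3
step 3: grad = -3+3 = 0; w = -3 - 0.3·(0) = -3

-3


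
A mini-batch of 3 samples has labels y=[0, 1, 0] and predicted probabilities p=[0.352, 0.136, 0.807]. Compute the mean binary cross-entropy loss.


L[0] = -ln(1-0.352) = -ln(0.648) = 0.4339
L[1] = -ln(0.136) = 1.9951
L[2] = -ln(1-0.807) = -ln(0.193) = 1.6451
mean = (0.4339 + 1.9951 + 1.6451)/3 = 1.358

1.358


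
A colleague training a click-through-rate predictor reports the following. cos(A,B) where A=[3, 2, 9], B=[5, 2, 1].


A·B = 3·5 + 2·2 + 9·1 = 28
‖A‖ = √94 = 9.6954, ‖B‖ = √30 = 5.4772
cos = 28/(√94·√30) = 28/√2820 = 0.5273

0.5273


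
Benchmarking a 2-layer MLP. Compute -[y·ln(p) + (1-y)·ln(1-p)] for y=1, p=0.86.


BCE = -[y·ln(p) + (1-y)·ln(1-p)]
= -1·ln(0.86) - 0
= -ln(0.86) = 0.1508

0.1508


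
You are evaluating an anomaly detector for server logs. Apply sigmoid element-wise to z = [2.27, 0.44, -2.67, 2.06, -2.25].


σ(2.27) = 1/(1+e^-2.27) = 0.9064
σ(0.44) = 1/(1+e^-0.44) = 0.6083
σ(-2.67) = 1/(1+e^2.67) = 0.0648
σ(2.06) = 1/(1+e^-2.06) = 0.887
σ(-2.25) = 1/(1+e^2.25) = 0.0953
result = [0.9064, 0.6083, 0.0648, 0.887, 0.0953]

[0.9064, 0.6083, 0.0648, 0.887, 0.0953]


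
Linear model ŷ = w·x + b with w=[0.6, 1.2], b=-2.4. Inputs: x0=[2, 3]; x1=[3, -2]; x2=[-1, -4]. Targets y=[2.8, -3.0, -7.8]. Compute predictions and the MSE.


ŷ0 = (0.6)·(2) + (1.2)·(3) - 2.4 = 2.4
ŷ1 = (0.6)·(3) + (1.2)·(-2) - 2.4 = -3.0
ŷ2 = (0.6)·(-1) + (1.2)·(-4) - 2.4 = -7.8
errors² = [0.16, 0.0, 0.0]
MSE = 0.1600/3 = 0.0533

0.0533


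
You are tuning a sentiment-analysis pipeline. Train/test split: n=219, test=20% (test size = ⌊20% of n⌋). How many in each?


Test = ⌊219·20/100⌋ = 43
Train = 219 - 43 = 176

Train: 176, Test: 43


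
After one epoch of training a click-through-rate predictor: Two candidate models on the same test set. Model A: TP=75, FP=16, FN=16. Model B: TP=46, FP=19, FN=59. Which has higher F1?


Model A: P=75/91=0.8242, R=75/91=0.8242, F1=2PR/(P+R)=2TP/(2TP+FP+FN)=150/182=0.8242
Model B: P=46/65=0.7077, R=46/105=0.4381, F1=2PR/(P+R)=2TP/(2TP+FP+FN)=92/170=0.5412
0.8242 > 0.5412 → Model A

Model A


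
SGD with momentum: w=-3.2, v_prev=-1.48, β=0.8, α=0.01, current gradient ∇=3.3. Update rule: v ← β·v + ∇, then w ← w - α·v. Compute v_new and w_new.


v_new = 0.8·-1.48 + 3.3 = -1.184 + 3.3 = 2.116
w_new = -3.2 - 0.01·2.116 = -3.2 - 0.02116 = -3.22116

v_new=2.116, w_new=-3.22116


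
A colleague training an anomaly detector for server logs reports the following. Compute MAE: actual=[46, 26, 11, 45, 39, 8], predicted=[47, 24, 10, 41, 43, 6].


Absolute errors: |46-47|=1, |26-24|=2, |11-10|=1, |45-41|=4, |39-43|=4, |8-6|=2
Sum = 14
MAE = 14/6 = 7/3

7/3


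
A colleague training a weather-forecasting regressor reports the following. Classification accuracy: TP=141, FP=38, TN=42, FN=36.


Accuracy = (TP+TN)/(TP+TN+FP+FN)
= (141+42)/(257)
= 183/257 = 71.21%

71.21%


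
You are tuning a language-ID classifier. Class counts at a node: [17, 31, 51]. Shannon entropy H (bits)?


Probabilities: [17/99, 31/99, 51/99] ≈ [0.1717, 0.3131, 0.5152]
H = -((17/99)·log₂(17/99) + (31/99)·log₂(31/99) + (51/99)·log₂(51/99))
  = 1.454 bits

1.454 bits


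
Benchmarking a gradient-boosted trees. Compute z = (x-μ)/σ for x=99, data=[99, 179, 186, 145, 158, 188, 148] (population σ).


μ = 157.5714, σ = 28.9673
z = (99 - 157.5714)/28.9673 = -2.022

-2.022


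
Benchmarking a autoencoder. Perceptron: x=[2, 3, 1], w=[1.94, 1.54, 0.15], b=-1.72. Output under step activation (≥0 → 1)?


z = (2)·(1.94) + (3)·(1.54) + (1)·(0.15) - 1.72
  = 6.93
step(z) = 1 (z≥0)

1


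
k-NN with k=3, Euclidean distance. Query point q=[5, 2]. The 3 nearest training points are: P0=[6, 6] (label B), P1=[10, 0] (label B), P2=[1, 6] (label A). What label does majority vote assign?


d(q,P0) = 4.1231  (label B)
d(q,P1) = 5.3852  (label B)
d(q,P2) = 5.6569  (label A)
Votes: A=1, B=2
Majority → B

B


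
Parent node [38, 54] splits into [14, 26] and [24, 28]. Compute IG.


Parent = [38, 54], H_parent = 0.9781
H_left = 0.9341 (n=40), H_right = 0.9957 (n=52)
H_children = (40/92)·0.9341 + (52/92)·0.9957 = 0.9689
IG = 0.9781 - 0.9689 = 0.0092

0.0092


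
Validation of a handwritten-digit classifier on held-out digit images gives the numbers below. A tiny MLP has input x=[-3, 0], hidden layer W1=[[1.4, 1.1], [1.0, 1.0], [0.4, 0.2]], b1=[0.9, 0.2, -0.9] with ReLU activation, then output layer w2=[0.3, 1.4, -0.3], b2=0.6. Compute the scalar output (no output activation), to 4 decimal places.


z1[0] = (1.4)·(-3) + (1.1)·(0) + 0.9 = -3.3
z1[1] = (1.0)·(-3) + (1.0)·(0) + 0.2 = -2.8
z1[2] = (0.4)·(-3) + (0.2)·(0) - 0.9 = -2.1
h = ReLU(z1) = [0.0, 0.0, 0.0]
output = (0.3)·(0.0) + (1.4)·(0.0) + (-0.3)·(0.0) + 0.6 = 0.6

0.6


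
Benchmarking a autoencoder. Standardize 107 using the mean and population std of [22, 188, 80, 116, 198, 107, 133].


μ = 120.5714, σ = 56.3962
z = (107 - 120.5714)/56.3962 = -0.2406

-0.2406


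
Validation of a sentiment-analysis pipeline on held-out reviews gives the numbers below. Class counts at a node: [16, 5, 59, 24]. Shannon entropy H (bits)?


Probabilities: [16/104, 5/104, 59/104, 24/104] ≈ [0.1538, 0.0481, 0.5673, 0.2308]
H = -((16/104)·log₂(16/104) + (5/104)·log₂(5/104) + (59/104)·log₂(59/104) + (24/104)·log₂(24/104))
  = 1.5781 bits

1.5781 bits


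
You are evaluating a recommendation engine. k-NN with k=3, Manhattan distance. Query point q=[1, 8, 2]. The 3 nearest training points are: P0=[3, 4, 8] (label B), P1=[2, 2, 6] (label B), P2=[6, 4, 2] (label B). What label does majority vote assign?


d(q,P0) = 12  (label B)
d(q,P1) = 11  (label B)
d(q,P2) = 9  (label B)
Votes: A=0, B=3
Majority → B

B


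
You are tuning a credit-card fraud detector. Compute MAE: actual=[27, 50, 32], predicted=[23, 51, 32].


Absolute errors: |27-23|=4, |50-51|=1, |32-32|=0
Sum = 5
MAE = 5/3 = 5/3

5/3


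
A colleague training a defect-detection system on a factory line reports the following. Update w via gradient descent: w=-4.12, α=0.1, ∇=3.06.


w_new = w - α·∇
= -4.12 - 0.1·3.06
= -4.12 - 0.306
= -4.426

-4.426


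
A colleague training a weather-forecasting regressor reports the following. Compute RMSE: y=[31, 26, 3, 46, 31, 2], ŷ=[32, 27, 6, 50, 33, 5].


MSE = 40/6 = 6.6667
RMSE = √(40/6) = 2.582

2.582


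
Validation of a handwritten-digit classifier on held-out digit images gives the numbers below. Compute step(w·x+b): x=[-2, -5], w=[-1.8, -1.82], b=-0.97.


z = (-2)·(-1.8) + (-5)·(-1.82) - 0.97
  = 11.73
step(z) = 1 (z≥0)

1


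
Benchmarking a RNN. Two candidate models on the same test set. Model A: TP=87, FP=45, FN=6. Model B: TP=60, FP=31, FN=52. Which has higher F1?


Model A: P=87/132=0.6591, R=87/93=0.9355, F1=2PR/(P+R)=2TP/(2TP+FP+FN)=174/225=0.7733
Model B: P=60/91=0.6593, R=60/112=0.5357, F1=2PR/(P+R)=2TP/(2TP+FP+FN)=120/203=0.5911
0.7733 > 0.5911 → Model A

Model A


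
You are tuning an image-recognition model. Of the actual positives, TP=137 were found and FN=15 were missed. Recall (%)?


Recall = TP/(TP+FN)
= 137/(137+15)
= 137/152 = 90.13%

90.13%


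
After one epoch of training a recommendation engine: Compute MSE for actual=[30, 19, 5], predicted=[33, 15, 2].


Squared errors: (30-33)²=9, (19-15)²=16, (5-2)²=9
Sum = 34
MSE = 34/3 = 34/3

34/3


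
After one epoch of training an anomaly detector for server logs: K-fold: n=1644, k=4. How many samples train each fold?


Fold size = 1644/4 = 411
Training per fold = 1644 - 411 = 1233

1233


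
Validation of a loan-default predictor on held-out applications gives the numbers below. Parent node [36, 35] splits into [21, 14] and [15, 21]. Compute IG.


Parent = [36, 35], H_parent = 0.9999
H_left = 0.971 (n=35), H_right = 0.9799 (n=36)
H_children = (35/71)·0.971 + (36/71)·0.9799 = 0.9755
IG = 0.9999 - 0.9755 = 0.0244

0.0244


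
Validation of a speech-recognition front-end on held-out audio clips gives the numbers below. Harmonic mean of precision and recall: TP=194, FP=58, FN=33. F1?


Precision = 194/252 = 0.7698
Recall = 194/227 = 0.8546
F1 = 2·P·R/(P+R) = 2·TP/(2·TP+FP+FN) = 388/(388+58+33) = 388/479 = 0.81

0.81


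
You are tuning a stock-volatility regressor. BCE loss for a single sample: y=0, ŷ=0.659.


BCE = -[y·ln(p) + (1-y)·ln(1-p)]
= -0 - 1·ln(1-0.659)
= -ln(0.341) = 1.0759

1.0759


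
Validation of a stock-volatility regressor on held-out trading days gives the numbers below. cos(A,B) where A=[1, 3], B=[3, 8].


A·B = 1·3 + 3·8 = 27
‖A‖ = √10 = 3.1623, ‖B‖ = √73 = 8.544
cos = 27/(√10·√73) = 27/√730 = 0.9993

0.9993


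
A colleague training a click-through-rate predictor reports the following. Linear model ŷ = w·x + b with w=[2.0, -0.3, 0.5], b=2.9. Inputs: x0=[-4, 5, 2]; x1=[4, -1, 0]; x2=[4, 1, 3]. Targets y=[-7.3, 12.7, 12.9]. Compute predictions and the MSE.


ŷ0 = (2.0)·(-4) + (-0.3)·(5) + (0.5)·(2) + 2.9 = -5.6
ŷ1 = (2.0)·(4) + (-0.3)·(-1) + (0.5)·(0) + 2.9 = 11.2
ŷ2 = (2.0)·(4) + (-0.3)·(1) + (0.5)·(3) + 2.9 = 12.1
errors² = [2.89, 2.25, 0.64]
MSE = 5.7800/3 = 1.9267

1.9267


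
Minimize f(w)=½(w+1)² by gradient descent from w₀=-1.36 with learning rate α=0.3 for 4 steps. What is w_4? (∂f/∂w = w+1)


step 1: grad = -1.36+1 = -0.36; w = -1.36 - 0.3·(-0.36) = -1.252
step 2: grad = -1.252+1 = -0.252; w = -1.252 - 0.3·(-0.252) = -1.1764
step 3: grad = -1.1764+1 = -0.1764; w = -1.1764 - 0.3·(-0.1764) = -1.12348
step 4: grad = -1.12348+1 = -0.12348; w = -1.12348 - 0.3·(-0.12348) = -1.086436

-1.086436


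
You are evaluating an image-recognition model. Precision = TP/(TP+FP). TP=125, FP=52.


Precision = TP/(TP+FP)
= 125/(125+52)
= 125/177 = 70.62%

70.62%


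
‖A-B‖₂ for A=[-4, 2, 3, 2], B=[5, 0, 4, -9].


d = √((-4-5)² + (2-0)² + (3-4)² + (2+ 9)²)
  = √(81 + 4 + 1 + 121)
  = √207 = 14.3875

14.3875


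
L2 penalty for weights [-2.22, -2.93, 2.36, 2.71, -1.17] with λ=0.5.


‖w‖₂² = (-2.22)² + (-2.93)² + (2.36)² + (2.71)² + (-1.17)²
     = 4.9284 + 8.5849 + 5.5696 + 7.3441 + 1.3689
     = 27.7959
λ·‖w‖₂² = 0.5·27.7959 = 13.89795

13.89795


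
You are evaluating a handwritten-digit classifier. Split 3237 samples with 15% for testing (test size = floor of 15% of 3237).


Test = ⌊3237·15/100⌋ = 485
Train = 3237 - 485 = 2752

Train: 2752, Test: 485


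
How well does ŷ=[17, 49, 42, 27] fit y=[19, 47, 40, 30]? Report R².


ȳ = 34
SS_res = Σ(y-ŷ)² = 21
SS_tot = Σ(y-ȳ)² = 446
R² = 1 - SS_res/SS_tot = 1 - 0.0471 = 0.9529

0.9529


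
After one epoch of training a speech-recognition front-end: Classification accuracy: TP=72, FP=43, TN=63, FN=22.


Accuracy = (TP+TN)/(TP+TN+FP+FN)
= (72+63)/(200)
= 135/200 = 67.5%

67.5%


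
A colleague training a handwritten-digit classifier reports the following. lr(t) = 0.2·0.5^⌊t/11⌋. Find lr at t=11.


n_drops = ⌊11/11⌋ = 1
lr = 0.2·0.5^1 = 0.2·0.5 = 0.1

0.1


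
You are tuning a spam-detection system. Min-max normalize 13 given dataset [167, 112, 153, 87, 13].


min=13, max=167
(13-13)/(167-13) = 0/154 = 0.0

0.0


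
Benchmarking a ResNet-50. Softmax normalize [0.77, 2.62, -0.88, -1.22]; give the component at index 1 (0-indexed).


Exponentials: e^0.77=2.1598, e^2.62=13.7357, e^-0.88=0.4148, e^-1.22=0.2952
Sum = 16.6055
Softmax = [0.1301, 0.8272, 0.025, 0.0178]
p[1] = 13.7357/16.6055 = 0.8272

0.8272


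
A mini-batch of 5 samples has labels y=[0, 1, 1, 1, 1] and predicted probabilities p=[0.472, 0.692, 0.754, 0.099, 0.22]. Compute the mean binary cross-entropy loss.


L[0] = -ln(1-0.472) = -ln(0.528) = 0.6387
L[1] = -ln(0.692) = 0.3682
L[2] = -ln(0.754) = 0.2824
L[3] = -ln(0.099) = 2.3126
L[4] = -ln(0.22) = 1.5141
mean = (0.6387 + 0.3682 + 0.2824 + 2.3126 + 1.5141)/5 = 1.0232

1.0232


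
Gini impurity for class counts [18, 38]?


Probabilities: [18/56, 38/56] ≈ [0.3214, 0.6786]
Σpᵢ² = (324 + 1444)/56² = 1768/3136
Gini = 1 - Σpᵢ² = 1 - 1768/3136 = 0.4362

0.4362


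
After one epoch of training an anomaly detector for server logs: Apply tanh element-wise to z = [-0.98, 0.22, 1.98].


tanh(-0.98) = -0.7531
tanh(0.22) = 0.2165
tanh(1.98) = 0.9626
result = [-0.7531, 0.2165, 0.9626]

[-0.7531, 0.2165, 0.9626]


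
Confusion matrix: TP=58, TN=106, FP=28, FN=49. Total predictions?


Total = TP + TN + FP + FN
= 58 + 106 + 28 + 49
= 241
(Predicted positive: 86, predicted negative: 155)

241


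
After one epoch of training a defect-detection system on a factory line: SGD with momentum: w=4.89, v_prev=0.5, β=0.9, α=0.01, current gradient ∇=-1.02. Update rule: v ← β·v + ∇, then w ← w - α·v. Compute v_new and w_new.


v_new = 0.9·0.5 - 1.02 = 0.45 - 1.02 = -0.57
w_new = 4.89 - 0.01·-0.57 = 4.89 + 0.0057 = 4.8957

v_new=-0.57, w_new=4.8957


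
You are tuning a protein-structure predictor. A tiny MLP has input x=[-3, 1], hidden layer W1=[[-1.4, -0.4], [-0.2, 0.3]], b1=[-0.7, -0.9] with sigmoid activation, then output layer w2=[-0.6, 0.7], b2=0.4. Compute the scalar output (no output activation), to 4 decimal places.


z1[0] = (-1.4)·(-3) + (-0.4)·(1) - 0.7 = 3.1
z1[1] = (-0.2)·(-3) + (0.3)·(1) - 0.9 = 0.0
h = sigmoid(z1) = [0.9569, 0.5]
output = (-0.6)·(0.9569) + (0.7)·(0.5) + 0.4 = 0.1759

0.1759


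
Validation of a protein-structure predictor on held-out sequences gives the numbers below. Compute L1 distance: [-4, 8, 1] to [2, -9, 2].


d = |-4-2| + |8+ 9| + |1-2|
  = 6 + 17 + 1
  = 24

24


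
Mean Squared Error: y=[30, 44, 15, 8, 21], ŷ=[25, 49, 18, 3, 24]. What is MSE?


Squared errors: (30-25)²=25, (44-49)²=25, (15-18)²=9, (8-3)²=25, (21-24)²=9
Sum = 93
MSE = 93/5 = 93/5

93/5


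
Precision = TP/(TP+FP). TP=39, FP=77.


Precision = TP/(TP+FP)
= 39/(39+77)
= 39/116 = 33.62%

33.62%


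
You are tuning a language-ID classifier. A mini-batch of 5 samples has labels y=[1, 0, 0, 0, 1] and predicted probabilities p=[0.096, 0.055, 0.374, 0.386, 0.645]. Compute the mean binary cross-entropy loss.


L[0] = -ln(0.096) = 2.3434
L[1] = -ln(1-0.055) = -ln(0.945) = 0.0566
L[2] = -ln(1-0.374) = -ln(0.626) = 0.4684
L[3] = -ln(1-0.386) = -ln(0.614) = 0.4878
L[4] = -ln(0.645) = 0.4385
mean = (2.3434 + 0.0566 + 0.4684 + 0.4878 + 0.4385)/5 = 0.7589

0.7589


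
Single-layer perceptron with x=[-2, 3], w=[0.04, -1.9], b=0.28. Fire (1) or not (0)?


z = (-2)·(0.04) + (3)·(-1.9) + 0.28
  = -5.5
step(z) = 0 (z<0)

0


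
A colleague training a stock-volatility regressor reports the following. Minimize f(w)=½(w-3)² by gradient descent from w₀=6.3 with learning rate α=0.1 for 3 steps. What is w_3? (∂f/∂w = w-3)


step 1: grad = 6.3-3 = 3.3; w = 6.3 - 0.1·(3.3) = 5.97
step 2: grad = 5.97-3 = 2.97; w = 5.97 - 0.1·(2.97) = 5.673
step 3: grad = 5.673-3 = 2.673; w = 5.673 - 0.1·(2.673) = 5.4057

5.4057


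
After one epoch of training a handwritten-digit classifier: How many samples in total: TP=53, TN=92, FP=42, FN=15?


Total = TP + TN + FP + FN
= 53 + 92 + 42 + 15
= 202
(Predicted positive: 95, predicted negative: 107)

202


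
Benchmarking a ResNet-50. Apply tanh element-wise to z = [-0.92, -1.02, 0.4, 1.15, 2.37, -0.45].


tanh(-0.92) = -0.7259
tanh(-1.02) = -0.7699
tanh(0.4) = 0.3799
tanh(1.15) = 0.8178
tanh(2.37) = 0.9827
tanh(-0.45) = -0.4219
result = [-0.7259, -0.7699, 0.3799, 0.8178, 0.9827, -0.4219]

[-0.7259, -0.7699, 0.3799, 0.8178, 0.9827, -0.4219]


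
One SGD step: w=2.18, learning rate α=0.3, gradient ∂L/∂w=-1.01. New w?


w_new = w - α·∇
= 2.18 - 0.3·-1.01
= 2.18 + 0.303
= 2.483

2.483


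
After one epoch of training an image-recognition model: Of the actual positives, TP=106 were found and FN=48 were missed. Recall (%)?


Recall = TP/(TP+FN)
= 106/(106+48)
= 106/154 = 68.83%

68.83%


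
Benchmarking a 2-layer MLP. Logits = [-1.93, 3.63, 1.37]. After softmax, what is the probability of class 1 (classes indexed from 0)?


Exponentials: e^-1.93=0.1451, e^3.63=37.7128, e^1.37=3.9354
Sum = 41.7933
Softmax = [0.0035, 0.9024, 0.0942]
p[1] = 37.7128/41.7933 = 0.9024

0.9024


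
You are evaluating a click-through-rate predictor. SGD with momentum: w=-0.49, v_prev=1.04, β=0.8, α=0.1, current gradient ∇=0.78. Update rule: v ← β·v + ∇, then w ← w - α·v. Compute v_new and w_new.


v_new = 0.8·1.04 + 0.78 = 0.832 + 0.78 = 1.612
w_new = -0.49 - 0.1·1.612 = -0.49 - 0.1612 = -0.6512

v_new=1.612, w_new=-0.6512


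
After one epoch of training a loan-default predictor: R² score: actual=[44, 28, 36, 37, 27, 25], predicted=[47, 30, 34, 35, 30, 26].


ȳ = 32.8333
SS_res = Σ(y-ŷ)² = 31
SS_tot = Σ(y-ȳ)² = 270.83
R² = 1 - SS_res/SS_tot = 1 - 0.1145 = 0.8855

0.8855


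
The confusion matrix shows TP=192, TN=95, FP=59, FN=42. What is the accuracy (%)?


Accuracy = (TP+TN)/(TP+TN+FP+FN)
= (192+95)/(388)
= 287/388 = 73.97%

73.97%


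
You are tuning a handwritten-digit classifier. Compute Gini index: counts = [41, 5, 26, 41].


Probabilities: [41/113, 5/113, 26/113, 41/113] ≈ [0.3628, 0.0442, 0.2301, 0.3628]
Σpᵢ² = (1681 + 25 + 676 + 1681)/113² = 4063/12769
Gini = 1 - Σpᵢ² = 1 - 4063/12769 = 0.6818

0.6818


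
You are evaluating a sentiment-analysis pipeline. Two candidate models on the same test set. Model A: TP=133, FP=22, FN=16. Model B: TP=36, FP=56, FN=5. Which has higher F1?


Model A: P=133/155=0.8581, R=133/149=0.8926, F1=2PR/(P+R)=2TP/(2TP+FP+FN)=266/304=0.875
Model B: P=36/92=0.3913, R=36/41=0.878, F1=2PR/(P+R)=2TP/(2TP+FP+FN)=72/133=0.5414
0.875 > 0.5414 → Model A

Model A


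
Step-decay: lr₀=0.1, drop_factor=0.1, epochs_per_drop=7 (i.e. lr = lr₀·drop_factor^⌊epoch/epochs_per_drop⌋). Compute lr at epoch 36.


n_drops = ⌊36/7⌋ = 5
lr = 0.1·0.1^5 = 0.1·0.00001 = 0.000001

0.000001


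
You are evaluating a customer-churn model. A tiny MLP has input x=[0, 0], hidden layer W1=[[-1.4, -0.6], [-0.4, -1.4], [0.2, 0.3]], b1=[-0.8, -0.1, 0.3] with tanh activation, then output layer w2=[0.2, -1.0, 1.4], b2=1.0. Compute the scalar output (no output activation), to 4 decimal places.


z1[0] = (-1.4)·(0) + (-0.6)·(0) - 0.8 = -0.8
z1[1] = (-0.4)·(0) + (-1.4)·(0) - 0.1 = -0.1
z1[2] = (0.2)·(0) + (0.3)·(0) + 0.3 = 0.3
h = tanh(z1) = [-0.664, -0.0997, 0.2913]
output = (0.2)·(-0.664) + (-1.0)·(-0.0997) + (1.4)·(0.2913) + 1.0 = 1.3747

1.3747


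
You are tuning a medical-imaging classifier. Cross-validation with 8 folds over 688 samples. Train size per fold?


Fold size = 688/8 = 86
Training per fold = 688 - 86 = 602

602


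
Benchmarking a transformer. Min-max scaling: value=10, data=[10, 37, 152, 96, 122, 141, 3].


min=3, max=152
(10-3)/(152-3) = 7/149 = 0.047

0.047


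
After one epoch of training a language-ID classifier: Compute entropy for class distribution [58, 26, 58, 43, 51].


Probabilities: [58/236, 26/236, 58/236, 43/236, 51/236] ≈ [0.2458, 0.1102, 0.2458, 0.1822, 0.2161]
H = -((58/236)·log₂(58/236) + (26/236)·log₂(26/236) + (58/236)·log₂(58/236) + (43/236)·log₂(43/236) + (51/236)·log₂(51/236))
  = 2.2709 bits

2.2709 bits


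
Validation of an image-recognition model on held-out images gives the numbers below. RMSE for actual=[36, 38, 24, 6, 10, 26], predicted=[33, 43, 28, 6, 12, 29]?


MSE = 63/6 = 10.5
RMSE = √(63/6) = 3.2404

3.2404


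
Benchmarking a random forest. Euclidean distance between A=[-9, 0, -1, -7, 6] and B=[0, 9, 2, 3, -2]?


d = √((-9-0)² + (0-9)² + (-1-2)² + (-7-3)² + (6+ 2)²)
  = √(81 + 81 + 9 + 100 + 64)
  = √335 = 18.303

18.303


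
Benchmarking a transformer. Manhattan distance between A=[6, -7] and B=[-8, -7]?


d = |6+ 8| + |-7+ 7|
  = 14 + 0
  = 14

14


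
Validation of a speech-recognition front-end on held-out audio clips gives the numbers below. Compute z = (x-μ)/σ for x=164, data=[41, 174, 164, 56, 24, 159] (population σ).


μ = 103, σ = 63.498
z = (164 - 103)/63.498 = 0.9607

0.9607


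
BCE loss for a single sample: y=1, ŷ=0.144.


BCE = -[y·ln(p) + (1-y)·ln(1-p)]
= -1·ln(0.144) - 0
= -ln(0.144) = 1.9379

1.9379


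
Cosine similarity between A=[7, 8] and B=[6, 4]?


A·B = 7·6 + 8·4 = 74
‖A‖ = √113 = 10.6301, ‖B‖ = √52 = 7.2111
cos = 74/(√113·√52) = 74/√5876 = 0.9654

0.9654


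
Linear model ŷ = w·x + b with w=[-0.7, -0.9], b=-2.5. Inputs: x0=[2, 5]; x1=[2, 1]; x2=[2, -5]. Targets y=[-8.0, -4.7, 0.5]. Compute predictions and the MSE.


ŷ0 = (-0.7)·(2) + (-0.9)·(5) - 2.5 = -8.4
ŷ1 = (-0.7)·(2) + (-0.9)·(1) - 2.5 = -4.8
ŷ2 = (-0.7)·(2) + (-0.9)·(-5) - 2.5 = 0.6
errors² = [0.16, 0.01, 0.01]
MSE = 0.1800/3 = 0.06

0.06


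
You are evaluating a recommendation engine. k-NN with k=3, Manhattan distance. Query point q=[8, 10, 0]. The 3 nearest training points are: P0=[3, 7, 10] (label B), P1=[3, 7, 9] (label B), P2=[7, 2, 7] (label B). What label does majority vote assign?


d(q,P0) = 18  (label B)
d(q,P1) = 17  (label B)
d(q,P2) = 16  (label B)
Votes: A=0, B=3
Majority → B

B


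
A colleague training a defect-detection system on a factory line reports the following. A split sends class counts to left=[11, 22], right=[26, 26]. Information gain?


Parent = [37, 48], H_parent = 0.9879
H_left = 0.9183 (n=33), H_right = 1 (n=52)
H_children = (33/85)·0.9183 + (52/85)·1 = 0.9683
IG = 0.9879 - 0.9683 = 0.0196

0.0196


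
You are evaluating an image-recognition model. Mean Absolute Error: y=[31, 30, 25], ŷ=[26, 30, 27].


Absolute errors: |31-26|=5, |30-30|=0, |25-27|=2
Sum = 7
MAE = 7/3 = 7/3

7/3


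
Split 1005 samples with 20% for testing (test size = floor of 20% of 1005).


Test = ⌊1005·20/100⌋ = 201
Train = 1005 - 201 = 804

Train: 804, Test: 201


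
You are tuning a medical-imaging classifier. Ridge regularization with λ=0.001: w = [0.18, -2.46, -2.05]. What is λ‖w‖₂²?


‖w‖₂² = (0.18)² + (-2.46)² + (-2.05)²
     = 0.0324 + 6.0516 + 4.2025
     = 10.2865
λ·‖w‖₂² = 0.001·10.2865 = 0.010287

0.010287


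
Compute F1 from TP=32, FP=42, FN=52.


Precision = 32/74 = 0.4324
Recall = 32/84 = 0.381
F1 = 2·P·R/(P+R) = 2·TP/(2·TP+FP+FN) = 64/(64+42+52) = 64/158 = 0.4051

0.4051


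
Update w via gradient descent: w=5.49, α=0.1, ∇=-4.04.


w_new = w - α·∇
= 5.49 - 0.1·-4.04
= 5.49 + 0.404
= 5.894

5.894


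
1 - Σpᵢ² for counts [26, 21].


Probabilities: [26/47, 21/47] ≈ [0.5532, 0.4468]
Σpᵢ² = (676 + 441)/47² = 1117/2209
Gini = 1 - Σpᵢ² = 1 - 1117/2209 = 0.4943

0.4943


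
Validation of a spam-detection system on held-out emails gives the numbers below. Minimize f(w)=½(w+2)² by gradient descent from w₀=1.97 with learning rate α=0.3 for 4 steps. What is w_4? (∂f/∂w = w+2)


step 1: grad = 1.97+2 = 3.97; w = 1.97 - 0.3·(3.97) = 0.779
step 2: grad = 0.779+2 = 2.779; w = 0.779 - 0.3·(2.779) = -0.0547
step 3: grad = -0.0547+2 = 1.9453; w = -0.0547 - 0.3·(1.9453) = -0.63829
step 4: grad = -0.63829+2 = 1.36171; w = -0.63829 - 0.3·(1.36171) = -1.046803

-1.046803


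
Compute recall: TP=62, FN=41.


Recall = TP/(TP+FN)
= 62/(62+41)
= 62/103 = 60.19%

60.19%


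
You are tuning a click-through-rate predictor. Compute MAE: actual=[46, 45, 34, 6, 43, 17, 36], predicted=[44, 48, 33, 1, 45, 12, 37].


Absolute errors: |46-44|=2, |45-48|=3, |34-33|=1, |6-1|=5, |43-45|=2, |17-12|=5, |36-37|=1
Sum = 19
MAE = 19/7 = 19/7

19/7


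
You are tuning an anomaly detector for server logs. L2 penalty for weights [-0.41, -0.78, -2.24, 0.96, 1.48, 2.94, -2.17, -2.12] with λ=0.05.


‖w‖₂² = (-0.41)² + (-0.78)² + (-2.24)² + (0.96)² + (1.48)² + (2.94)² + (-2.17)² + (-2.12)²
     = 0.1681 + 0.6084 + 5.0176 + 0.9216 + 2.1904 + 8.6436 + 4.7089 + 4.4944
     = 26.753
λ·‖w‖₂² = 0.05·26.753 = 1.33765

1.33765


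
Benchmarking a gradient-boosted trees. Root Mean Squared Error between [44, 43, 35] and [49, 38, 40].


MSE = 75/3 = 25
RMSE = √(75/3) = 5.0

5.0


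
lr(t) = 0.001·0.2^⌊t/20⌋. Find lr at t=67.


n_drops = ⌊67/20⌋ = 3
lr = 0.001·0.2^3 = 0.001·0.008 = 0.000008

0.000008


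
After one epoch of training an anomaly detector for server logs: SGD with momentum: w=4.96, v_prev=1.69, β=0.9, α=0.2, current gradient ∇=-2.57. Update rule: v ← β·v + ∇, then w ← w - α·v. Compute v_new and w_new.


v_new = 0.9·1.69 - 2.57 = 1.521 - 2.57 = -1.049
w_new = 4.96 - 0.2·-1.049 = 4.96 + 0.2098 = 5.1698

v_new=-1.049, w_new=5.1698


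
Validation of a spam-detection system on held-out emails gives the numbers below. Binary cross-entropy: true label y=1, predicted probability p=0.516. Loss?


BCE = -[y·ln(p) + (1-y)·ln(1-p)]
= -1·ln(0.516) - 0
= -ln(0.516) = 0.6616

0.6616


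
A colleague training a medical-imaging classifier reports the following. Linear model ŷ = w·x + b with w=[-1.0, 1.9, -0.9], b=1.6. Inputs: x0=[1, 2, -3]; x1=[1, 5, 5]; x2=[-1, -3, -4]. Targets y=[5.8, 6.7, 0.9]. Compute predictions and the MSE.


ŷ0 = (-1.0)·(1) + (1.9)·(2) + (-0.9)·(-3) + 1.6 = 7.1
ŷ1 = (-1.0)·(1) + (1.9)·(5) + (-0.9)·(5) + 1.6 = 5.6
ŷ2 = (-1.0)·(-1) + (1.9)·(-3) + (-0.9)·(-4) + 1.6 = 0.5
errors² = [1.69, 1.21, 0.16]
MSE = 3.0600/3 = 1.02

1.02


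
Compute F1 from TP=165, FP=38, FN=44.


Precision = 165/203 = 0.8128
Recall = 165/209 = 0.7895
F1 = 2·P·R/(P+R) = 2·TP/(2·TP+FP+FN) = 330/(330+38+44) = 330/412 = 0.801

0.801


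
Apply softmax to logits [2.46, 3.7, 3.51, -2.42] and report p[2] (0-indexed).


Exponentials: e^2.46=11.7048, e^3.7=40.4473, e^3.51=33.4483, e^-2.42=0.0889
Sum = 85.6893
Softmax = [0.1366, 0.472, 0.3903, 0.001]
p[2] = 33.4483/85.6893 = 0.3903

0.3903


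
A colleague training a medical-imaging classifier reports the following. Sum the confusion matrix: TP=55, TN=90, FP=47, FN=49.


Total = TP + TN + FP + FN
= 55 + 90 + 47 + 49
= 241
(Predicted positive: 102, predicted negative: 139)

241


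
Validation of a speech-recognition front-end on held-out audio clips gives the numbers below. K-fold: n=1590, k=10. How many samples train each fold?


Fold size = 1590/10 = 159
Training per fold = 1590 - 159 = 1431

1431


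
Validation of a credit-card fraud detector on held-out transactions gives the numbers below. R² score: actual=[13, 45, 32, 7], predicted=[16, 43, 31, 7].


ȳ = 24.25
SS_res = Σ(y-ŷ)² = 14
SS_tot = Σ(y-ȳ)² = 914.75
R² = 1 - SS_res/SS_tot = 1 - 0.0153 = 0.9847

0.9847


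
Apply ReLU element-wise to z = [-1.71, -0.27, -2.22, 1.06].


ReLU(-1.71) = max(0, -1.71) = 0.0
ReLU(-0.27) = max(0, -0.27) = 0.0
ReLU(-2.22) = max(0, -2.22) = 0.0
ReLU(1.06) = max(0, 1.06) = 1.06
result = [0.0, 0.0, 0.0, 1.06]

[0.0, 0.0, 0.0, 1.06]


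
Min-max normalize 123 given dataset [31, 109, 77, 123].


min=31, max=123
(123-31)/(123-31) = 92/92 = 1.0

1.0


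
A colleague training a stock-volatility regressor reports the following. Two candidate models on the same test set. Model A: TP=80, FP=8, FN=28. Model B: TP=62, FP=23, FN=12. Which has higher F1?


Model A: P=80/88=0.9091, R=80/108=0.7407, F1=2PR/(P+R)=2TP/(2TP+FP+FN)=160/196=0.8163
Model B: P=62/85=0.7294, R=62/74=0.8378, F1=2PR/(P+R)=2TP/(2TP+FP+FN)=124/159=0.7799
0.8163 > 0.7799 → Model A

Model A


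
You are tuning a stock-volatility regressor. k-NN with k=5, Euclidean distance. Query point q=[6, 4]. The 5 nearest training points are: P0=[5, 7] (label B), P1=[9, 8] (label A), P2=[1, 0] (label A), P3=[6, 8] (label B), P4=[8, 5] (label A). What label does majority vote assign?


d(q,P0) = 3.1623  (label B)
d(q,P1) = 5.0  (label A)
d(q,P2) = 6.4031  (label A)
d(q,P3) = 4.0  (label B)
d(q,P4) = 2.2361  (label A)
Votes: A=3, B=2
Majority → A

A


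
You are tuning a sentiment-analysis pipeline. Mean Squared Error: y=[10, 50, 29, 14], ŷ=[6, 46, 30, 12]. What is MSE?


Squared errors: (10-6)²=16, (50-46)²=16, (29-30)²=1, (14-12)²=4
Sum = 37
MSE = 37/4 = 37/4

37/4


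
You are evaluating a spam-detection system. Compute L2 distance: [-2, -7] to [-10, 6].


d = √((-2+ 10)² + (-7-6)²)
  = √(64 + 169)
  = √233 = 15.2643

15.2643


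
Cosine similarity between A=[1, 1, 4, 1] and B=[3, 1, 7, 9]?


A·B = 1·3 + 1·1 + 4·7 + 1·9 = 41
‖A‖ = √19 = 4.3589, ‖B‖ = √140 = 11.8322
cos = 41/(√19·√140) = 41/√2660 = 0.795

0.795


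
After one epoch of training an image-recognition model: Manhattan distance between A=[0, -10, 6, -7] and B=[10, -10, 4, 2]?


d = |0-10| + |-10+ 10| + |6-4| + |-7-2|
  = 10 + 0 + 2 + 9
  = 21

21
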